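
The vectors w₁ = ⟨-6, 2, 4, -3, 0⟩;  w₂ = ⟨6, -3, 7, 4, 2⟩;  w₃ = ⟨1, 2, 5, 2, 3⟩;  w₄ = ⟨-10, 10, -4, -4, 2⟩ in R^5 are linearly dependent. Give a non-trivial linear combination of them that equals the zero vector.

2w₂ - 2w₃ + w₄ = 0

Set up α₁w₁ + … + α₄w₄ = 0 and solve the homogeneous system.
A generator of the null space is (0, 2, -2, 1).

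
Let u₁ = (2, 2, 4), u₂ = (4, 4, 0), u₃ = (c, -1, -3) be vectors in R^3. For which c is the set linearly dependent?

The set is linearly dependent precisely when det[u₁; u₂; u₃] = 0.
Expanding, det = -16*c - 16.
Solving -16*c - 16 = 0 yields c = -1.

c = -1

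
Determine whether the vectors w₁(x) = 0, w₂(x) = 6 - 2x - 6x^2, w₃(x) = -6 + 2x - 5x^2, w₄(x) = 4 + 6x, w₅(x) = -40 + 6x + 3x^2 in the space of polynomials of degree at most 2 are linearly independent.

Take coordinates with respect to the standard basis {1, x, x^2}.
There are 5 vectors in a 3-dimensional space, so they cannot be linearly independent.

linearly dependent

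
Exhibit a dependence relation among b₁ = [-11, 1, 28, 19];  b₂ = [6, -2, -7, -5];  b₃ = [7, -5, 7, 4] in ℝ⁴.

Row-reduce the matrix with b₁, b₂, b₃ as columns; the null space gives the coefficients.
A generator of the null space is (1, 3, -1).

b₁ + 3b₂ - b₃ = 0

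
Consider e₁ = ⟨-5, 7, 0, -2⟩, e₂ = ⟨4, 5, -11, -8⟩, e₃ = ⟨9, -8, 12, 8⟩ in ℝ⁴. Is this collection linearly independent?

linearly independent

Row-reduce the matrix whose columns are e₁, e₂, e₃.
The reduction yields 3 nonzero rows, so the rank is 3.
Since rank = 3 (the number of vectors), the set is linearly independent.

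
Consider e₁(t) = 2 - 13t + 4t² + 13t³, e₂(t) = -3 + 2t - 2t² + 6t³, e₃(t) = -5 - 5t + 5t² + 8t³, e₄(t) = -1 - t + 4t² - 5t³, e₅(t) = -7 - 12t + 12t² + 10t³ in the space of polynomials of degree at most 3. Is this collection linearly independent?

linearly dependent

Take coordinates with respect to the standard basis {1, t, …, t³}.
There are 5 vectors in a 4-dimensional space, so they cannot be linearly independent.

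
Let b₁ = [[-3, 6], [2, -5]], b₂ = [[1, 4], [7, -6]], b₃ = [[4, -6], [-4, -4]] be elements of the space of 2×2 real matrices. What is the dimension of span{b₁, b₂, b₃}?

3

Represent each element by its coordinate vector in ℝ⁴.
Put the 4×3 matrix [b₁|b₂|b₃] into echelon form.
There are 3 pivot columns, so rank = 3.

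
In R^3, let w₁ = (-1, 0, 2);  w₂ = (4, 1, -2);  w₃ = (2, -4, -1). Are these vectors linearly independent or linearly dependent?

linearly independent

Row-reduce the matrix whose columns are w₁, w₂, w₃.
The reduction yields 3 nonzero rows, so the rank is 3.
Since rank = 3 (the number of vectors), the set is linearly independent.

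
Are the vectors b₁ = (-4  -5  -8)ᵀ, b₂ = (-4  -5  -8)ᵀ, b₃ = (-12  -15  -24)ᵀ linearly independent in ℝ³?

linearly dependent

The matrix [b₁|b₂|b₃] has determinant 0.
A zero determinant means the columns are linearly dependent.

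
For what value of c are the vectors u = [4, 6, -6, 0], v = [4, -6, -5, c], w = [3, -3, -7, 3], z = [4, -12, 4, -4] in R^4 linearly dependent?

Place the vectors as rows of a 4×4 matrix; dependence ⇔ determinant zero.
Expanding, det = 624 - 480*c.
Setting this to zero gives c = 13/10.

c = 13/10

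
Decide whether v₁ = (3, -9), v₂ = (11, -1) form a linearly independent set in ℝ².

linearly independent

The matrix [v₁|v₂] has determinant 96.
A nonzero determinant means the columns are linearly independent.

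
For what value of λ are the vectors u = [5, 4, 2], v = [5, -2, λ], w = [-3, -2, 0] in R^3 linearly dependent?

λ = -16

Dependence holds iff the 3×3 matrix [u v w] is singular.
Expanding, det = -2*λ - 32.
Solving -2*λ - 32 = 0 yields λ = -16.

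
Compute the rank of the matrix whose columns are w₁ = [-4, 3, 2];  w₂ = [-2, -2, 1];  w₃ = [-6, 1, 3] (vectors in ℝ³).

2

Apply Gaussian elimination to the matrix whose rows are w₁, w₂, w₃.
The echelon form has 2 nonzero rows, so the rank is 2.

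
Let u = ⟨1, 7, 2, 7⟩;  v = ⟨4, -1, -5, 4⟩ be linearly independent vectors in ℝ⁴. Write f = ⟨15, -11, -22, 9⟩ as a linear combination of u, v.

Write f = c₁u + c₂v and equate components.
The system has the unique solution (c₁, c₂) = (-1, 4).

f = -u + 4v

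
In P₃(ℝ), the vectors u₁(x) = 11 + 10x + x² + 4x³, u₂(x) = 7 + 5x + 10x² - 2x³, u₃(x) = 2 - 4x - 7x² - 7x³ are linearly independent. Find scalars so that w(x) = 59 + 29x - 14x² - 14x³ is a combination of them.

Take coordinate vectors relative to {1, x, …, x³}.
Write w = c₁u₁ + … + c₃u₃ and equate components.
The system has the unique solution (c₁, c₂, c₃) = (4, 1, 4).

w = 4u₁ + u₂ + 4u₃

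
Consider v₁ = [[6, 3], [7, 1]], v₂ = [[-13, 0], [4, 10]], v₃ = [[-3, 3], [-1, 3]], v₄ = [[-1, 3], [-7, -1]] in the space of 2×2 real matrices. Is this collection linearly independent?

Write each element as a coordinate vector in ℝ⁴ using {E₁₁, E₁₂, E₂₁, E₂₂}.
Form the 4×4 matrix with these as columns; its determinant is 0.
A zero determinant means the columns are linearly dependent.
Indeed v₁ + v₂ - 3v₃ + 2v₄ = 0.

linearly dependent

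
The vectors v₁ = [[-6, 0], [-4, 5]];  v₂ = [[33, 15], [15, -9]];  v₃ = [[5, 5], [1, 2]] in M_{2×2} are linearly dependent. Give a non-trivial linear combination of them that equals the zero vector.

Take coordinates with respect to {E₁₁, E₁₂, E₂₁, E₂₂}.
Row-reduce the matrix with v₁, v₂, v₃ as columns; the null space gives the coefficients.
The free variable yields coefficients (3, 1, -3) (any nonzero multiple also works).

3v₁ + v₂ - 3v₃ = 0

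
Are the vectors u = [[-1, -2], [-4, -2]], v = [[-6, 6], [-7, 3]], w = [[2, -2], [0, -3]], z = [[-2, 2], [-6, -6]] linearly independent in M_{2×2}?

linearly independent

Take coordinates with respect to the standard basis {E₁₁, E₁₂, E₂₁, E₂₂}.
The matrix [u|v|w|z] has determinant -162.
A nonzero determinant means the columns are linearly independent.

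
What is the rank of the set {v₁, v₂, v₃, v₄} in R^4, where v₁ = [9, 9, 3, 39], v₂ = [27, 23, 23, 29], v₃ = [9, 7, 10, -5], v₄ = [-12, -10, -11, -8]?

Apply Gaussian elimination to the matrix whose rows are v₁, v₂, v₃, v₄.
Exactly 2 pivots survive; hence the rank is 2.

rank 2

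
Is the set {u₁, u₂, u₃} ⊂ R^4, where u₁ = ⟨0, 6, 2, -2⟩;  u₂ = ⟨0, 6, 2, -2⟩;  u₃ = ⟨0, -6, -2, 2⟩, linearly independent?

linearly dependent

Row-reduce the matrix whose columns are u₁, u₂, u₃.
The reduction yields 1 nonzero row, so the rank is 1.
Since rank 1 < 3, the set is linearly dependent.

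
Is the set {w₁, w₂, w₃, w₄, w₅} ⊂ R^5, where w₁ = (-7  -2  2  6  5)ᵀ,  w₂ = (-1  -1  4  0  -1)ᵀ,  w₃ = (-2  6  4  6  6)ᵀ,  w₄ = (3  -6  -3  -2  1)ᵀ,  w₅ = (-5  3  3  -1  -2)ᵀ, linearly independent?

The matrix [w₁|w₂|w₃|w₄|w₅] has determinant 4286.
A nonzero determinant means the columns are linearly independent.

linearly independent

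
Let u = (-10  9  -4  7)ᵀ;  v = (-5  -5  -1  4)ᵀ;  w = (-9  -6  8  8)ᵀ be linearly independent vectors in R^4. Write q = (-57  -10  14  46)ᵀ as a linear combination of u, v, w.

q = 2u + 2v + 3w

Solve the system with u, v, w as columns and q as the right-hand side.
Row-reducing the augmented matrix gives the unique coefficients (α₁, α₂, α₃) = (2, 2, 3).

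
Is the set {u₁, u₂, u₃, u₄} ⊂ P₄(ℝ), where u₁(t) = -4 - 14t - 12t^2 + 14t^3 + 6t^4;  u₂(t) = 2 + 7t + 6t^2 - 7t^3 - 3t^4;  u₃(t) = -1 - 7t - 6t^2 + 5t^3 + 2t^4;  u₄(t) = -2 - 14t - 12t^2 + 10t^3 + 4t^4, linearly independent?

Take coordinates with respect to the standard basis {1, t, …, t^4}.
Row-reduce the matrix whose columns are u₁, u₂, u₃, u₄.
The reduction yields 2 nonzero rows, so the rank is 2.
Since rank 2 < 4, the set is linearly dependent.

linearly dependent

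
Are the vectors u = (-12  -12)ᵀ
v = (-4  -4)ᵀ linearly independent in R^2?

One vector is a scalar multiple of another, so the set is dependent.

linearly dependent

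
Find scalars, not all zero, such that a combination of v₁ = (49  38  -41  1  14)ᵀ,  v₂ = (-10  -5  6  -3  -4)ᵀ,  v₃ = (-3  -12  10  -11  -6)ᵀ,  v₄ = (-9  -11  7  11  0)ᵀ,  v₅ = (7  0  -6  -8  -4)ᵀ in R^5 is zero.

v₁ + 3v₂ + v₃ + v₄ - v₅ = 0

Set up α₁v₁ + … + α₅v₅ = 0 and solve the homogeneous system.
The free variable yields coefficients (1, 3, 1, 1, -1) (any nonzero multiple also works).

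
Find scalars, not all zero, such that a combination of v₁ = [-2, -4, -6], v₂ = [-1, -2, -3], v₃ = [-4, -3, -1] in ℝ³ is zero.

v₁ - 2v₂ = 0

Row-reduce the matrix with v₁, v₂, v₃ as columns; the null space gives the coefficients.
One solution (up to scaling) is (1, -2, 0).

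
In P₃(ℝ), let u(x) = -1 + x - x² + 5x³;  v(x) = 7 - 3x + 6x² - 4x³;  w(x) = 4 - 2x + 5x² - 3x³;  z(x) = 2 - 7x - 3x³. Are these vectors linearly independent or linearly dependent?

Take coordinates with respect to the standard basis {1, x, …, x³}.
Form the 4×4 matrix with these as columns; its determinant is -294.
A nonzero determinant means the columns are linearly independent.

linearly independent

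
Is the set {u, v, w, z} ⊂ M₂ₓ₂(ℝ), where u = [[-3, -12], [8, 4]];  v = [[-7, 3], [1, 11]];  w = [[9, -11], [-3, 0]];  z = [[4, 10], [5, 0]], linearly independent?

linearly independent

Write each element as a coordinate vector in ℝ⁴ using {E₁₁, E₁₂, E₂₁, E₂₂}.
Row-reduce the matrix whose columns are u, v, w, z.
The reduction yields 4 nonzero rows, so the rank is 4.
Since rank = 4 (the number of vectors), the set is linearly independent.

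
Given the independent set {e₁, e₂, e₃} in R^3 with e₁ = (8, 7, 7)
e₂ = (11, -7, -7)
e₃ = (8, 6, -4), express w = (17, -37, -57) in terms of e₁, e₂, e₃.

w = -4e₁ + 3e₂ + 2e₃

Solve the system with e₁, e₂, e₃ as columns and w as the right-hand side.
Row-reducing the augmented matrix gives the unique coefficients (a₁, a₂, a₃) = (-4, 3, 2).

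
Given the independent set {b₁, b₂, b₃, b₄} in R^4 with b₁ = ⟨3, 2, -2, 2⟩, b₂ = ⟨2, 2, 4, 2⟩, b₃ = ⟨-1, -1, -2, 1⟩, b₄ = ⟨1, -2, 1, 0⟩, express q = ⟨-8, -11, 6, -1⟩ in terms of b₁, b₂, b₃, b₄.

q = -3b₁ + b₂ + 3b₃ + 2b₄

Since b₁, b₂, b₃, b₄ are independent, the coefficients expressing q are uniquely determined by a linear system.
Back-substitution yields (a₁, …, a₄) = (-3, 1, 3, 2).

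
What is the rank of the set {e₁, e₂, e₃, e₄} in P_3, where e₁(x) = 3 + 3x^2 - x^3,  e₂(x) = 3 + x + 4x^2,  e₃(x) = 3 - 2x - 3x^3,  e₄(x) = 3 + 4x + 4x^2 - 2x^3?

rank 4

Use coordinates relative to {1, x, …, x^3}.
Apply Gaussian elimination to the matrix whose rows are e₁, e₂, e₃, e₄.
Reduction leaves 4 leading entries, giving rank 4.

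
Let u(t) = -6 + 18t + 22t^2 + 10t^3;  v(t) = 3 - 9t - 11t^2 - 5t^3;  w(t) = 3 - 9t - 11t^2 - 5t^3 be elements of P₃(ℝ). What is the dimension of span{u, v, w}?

Represent each element by its coordinate vector in ℝ⁴.
Put the 4×3 matrix [u|v|w] into echelon form.
Reduction leaves 1 leading entry, giving rank 1.

dim = 1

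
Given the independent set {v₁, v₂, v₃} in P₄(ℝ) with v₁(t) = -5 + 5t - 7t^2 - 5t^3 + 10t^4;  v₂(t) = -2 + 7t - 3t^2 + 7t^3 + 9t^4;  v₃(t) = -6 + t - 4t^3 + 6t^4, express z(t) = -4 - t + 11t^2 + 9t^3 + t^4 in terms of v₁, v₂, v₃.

z = -2v₁ + v₂ + 2v₃

Take coordinate vectors relative to {1, t, …, t^4}.
Solve the system with v₁, v₂, v₃ as columns and z as the right-hand side.
The system has the unique solution (a₁, a₂, a₃) = (-2, 1, 2).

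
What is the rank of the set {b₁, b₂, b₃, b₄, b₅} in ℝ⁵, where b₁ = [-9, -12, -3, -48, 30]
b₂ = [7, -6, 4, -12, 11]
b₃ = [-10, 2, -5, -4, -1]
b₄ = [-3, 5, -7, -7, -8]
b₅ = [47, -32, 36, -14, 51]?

Apply Gaussian elimination to the matrix whose rows are b₁, b₂, b₃, b₄, b₅.
There are 3 pivot columns, so rank = 3.

rank 3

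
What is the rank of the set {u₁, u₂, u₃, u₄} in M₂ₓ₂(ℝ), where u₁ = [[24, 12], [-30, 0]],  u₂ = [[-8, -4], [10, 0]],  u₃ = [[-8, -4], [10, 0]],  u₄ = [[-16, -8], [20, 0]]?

Use coordinates relative to {E₁₁, E₁₂, E₂₁, E₂₂}.
Apply Gaussian elimination to the matrix whose rows are u₁, u₂, u₃, u₄.
There is 1 pivot column, so rank = 1.

1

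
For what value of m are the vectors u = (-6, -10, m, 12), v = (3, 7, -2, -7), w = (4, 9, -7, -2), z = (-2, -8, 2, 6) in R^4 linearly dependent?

Place the vectors as rows of a 4×4 matrix; dependence ⇔ determinant zero.
The determinant works out to 72*m - 248.
Solving 72*m - 248 = 0 yields m = 31/9.

m = 31/9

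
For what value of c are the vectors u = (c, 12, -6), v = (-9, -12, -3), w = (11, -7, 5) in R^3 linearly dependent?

Dependence holds iff the 3×3 matrix [u v w] is singular.
Cofactor expansion gives det = -81*c - 1026.
This vanishes exactly when c = -38/3.

c = -38/3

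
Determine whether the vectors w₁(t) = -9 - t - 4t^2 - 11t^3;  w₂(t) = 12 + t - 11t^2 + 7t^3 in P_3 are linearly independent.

Write each element as a coordinate vector in ℝ⁴ using {1, t, …, t^3}.
Place the vectors as rows of a 2×4 matrix and reduce to echelon form.
The reduction yields 2 nonzero rows, so the rank is 2.
Since rank = 2 (the number of vectors), the set is linearly independent.

linearly independent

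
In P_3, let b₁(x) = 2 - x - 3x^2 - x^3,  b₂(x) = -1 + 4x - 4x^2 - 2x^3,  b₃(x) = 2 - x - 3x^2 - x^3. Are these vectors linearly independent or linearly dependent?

Write each element as a coordinate vector in ℝ⁴ using {1, x, …, x^3}.
Two of the vectors are equal, giving an immediate dependence.

linearly dependent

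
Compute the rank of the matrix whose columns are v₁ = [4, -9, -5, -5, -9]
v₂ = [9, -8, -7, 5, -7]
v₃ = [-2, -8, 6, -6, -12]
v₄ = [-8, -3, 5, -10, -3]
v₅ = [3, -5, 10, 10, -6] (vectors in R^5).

Form the matrix with v₁, v₂, v₃, v₄, v₅ as columns and reduce.
There are 5 pivot columns, so rank = 5.

5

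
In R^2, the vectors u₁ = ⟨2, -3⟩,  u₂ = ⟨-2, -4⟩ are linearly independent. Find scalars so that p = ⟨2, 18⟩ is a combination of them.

Set up the augmented matrix [u₁ | u₂ | p] and row-reduce.
The system has the unique solution (a₁, a₂) = (-2, -3).

p = -2u₁ - 3u₂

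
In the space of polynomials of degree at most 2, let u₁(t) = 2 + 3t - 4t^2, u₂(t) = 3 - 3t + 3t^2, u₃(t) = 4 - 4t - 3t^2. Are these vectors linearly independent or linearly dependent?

Write each element as a coordinate vector in ℝ³ using {1, t, t^2}.
Form the 3×3 matrix with these as columns; its determinant is 105.
A nonzero determinant means the columns are linearly independent.

linearly independent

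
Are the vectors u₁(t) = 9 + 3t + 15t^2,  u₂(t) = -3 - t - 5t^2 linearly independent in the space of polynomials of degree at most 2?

linearly dependent

Take coordinates with respect to the standard basis {1, t, t^2}.
Row-reduce the matrix whose columns are u₁, u₂.
The reduction yields 1 nonzero row, so the rank is 1.
Since rank 1 < 2, the set is linearly dependent.
Indeed u₁ + 3u₂ = 0.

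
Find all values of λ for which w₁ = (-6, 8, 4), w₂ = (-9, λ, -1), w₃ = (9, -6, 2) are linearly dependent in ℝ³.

The vectors are dependent exactly when the determinant of the matrix with rows w₁, w₂, w₃ vanishes.
Expanding, det = 324 - 48*λ.
Setting this to zero gives λ = 27/4.

λ = 27/4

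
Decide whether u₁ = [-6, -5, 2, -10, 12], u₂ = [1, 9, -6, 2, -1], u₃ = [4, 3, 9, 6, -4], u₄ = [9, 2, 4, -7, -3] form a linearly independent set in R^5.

linearly independent

Row-reduce the matrix whose columns are u₁, u₂, u₃, u₄.
The reduction yields 4 nonzero rows, so the rank is 4.
Since rank = 4 (the number of vectors), the set is linearly independent.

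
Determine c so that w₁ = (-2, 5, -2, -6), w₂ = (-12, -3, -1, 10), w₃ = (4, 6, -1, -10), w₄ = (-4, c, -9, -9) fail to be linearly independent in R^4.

Place the vectors as rows of a 4×4 matrix; dependence ⇔ determinant zero.
The determinant works out to 24*c - 74.
Setting this to zero gives c = 37/12.

c = 37/12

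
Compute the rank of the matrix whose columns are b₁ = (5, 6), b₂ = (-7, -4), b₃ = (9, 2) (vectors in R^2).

Row-reduce the 3×2 matrix with these as rows.
Reduction leaves 2 leading entries, giving rank 2.
(With 3 elements in a 2-dimensional space the rank is at most 2.)

rank 2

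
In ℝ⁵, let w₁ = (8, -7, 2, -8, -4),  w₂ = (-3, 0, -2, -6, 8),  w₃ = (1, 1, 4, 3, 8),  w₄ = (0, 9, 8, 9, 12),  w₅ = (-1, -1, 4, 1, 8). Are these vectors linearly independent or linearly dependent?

Place the vectors as rows of a 5×5 matrix and reduce to echelon form.
The reduction yields 5 nonzero rows, so the rank is 5.
Since rank = 5 (the number of vectors), the set is linearly independent.

linearly independent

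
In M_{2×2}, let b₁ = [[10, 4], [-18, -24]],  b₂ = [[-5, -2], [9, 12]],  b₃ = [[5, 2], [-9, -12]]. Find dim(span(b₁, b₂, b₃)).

Pass to coordinate vectors with respect to the basis {E₁₁, E₁₂, E₂₁, E₂₂}.
Form the matrix with b₁, b₂, b₃ as columns and reduce.
Exactly 1 pivot survives; hence the rank is 1.

1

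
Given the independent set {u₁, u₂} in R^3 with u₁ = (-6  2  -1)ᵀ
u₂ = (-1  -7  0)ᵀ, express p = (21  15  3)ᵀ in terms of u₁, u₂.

p = -3u₁ - 3u₂

Since u₁, u₂ are independent, the coefficients expressing p are uniquely determined by a linear system.
The system has the unique solution (c₁, c₂) = (-3, -3).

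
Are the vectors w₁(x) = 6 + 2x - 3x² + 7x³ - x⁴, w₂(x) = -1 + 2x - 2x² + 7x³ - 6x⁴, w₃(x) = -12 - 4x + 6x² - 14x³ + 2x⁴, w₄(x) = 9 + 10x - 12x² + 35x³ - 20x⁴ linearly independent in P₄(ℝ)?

linearly dependent

Write each element as a coordinate vector in ℝ⁵ using {1, x, …, x⁴}.
Place the vectors as rows of a 4×5 matrix and reduce to echelon form.
The reduction yields 2 nonzero rows, so the rank is 2.
Since rank 2 < 4, the set is linearly dependent.
Indeed 2w₁ + w₃ = 0.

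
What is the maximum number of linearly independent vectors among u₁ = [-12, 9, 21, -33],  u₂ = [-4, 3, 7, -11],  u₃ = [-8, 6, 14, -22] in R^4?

Row-reduce the 3×4 matrix with these as rows.
Exactly 1 pivot survives; hence the rank is 1.

1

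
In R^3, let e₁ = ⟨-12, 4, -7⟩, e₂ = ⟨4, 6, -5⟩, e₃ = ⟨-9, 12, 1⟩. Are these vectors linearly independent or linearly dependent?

The matrix [e₁|e₂|e₃] has determinant -1342.
A nonzero determinant means the columns are linearly independent.

linearly independent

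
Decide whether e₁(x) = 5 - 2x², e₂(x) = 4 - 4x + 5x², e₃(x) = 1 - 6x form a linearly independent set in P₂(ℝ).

linearly independent

Take coordinates with respect to the standard basis {1, x, x²}.
Form the 3×3 matrix with these as columns; its determinant is 190.
A nonzero determinant means the columns are linearly independent.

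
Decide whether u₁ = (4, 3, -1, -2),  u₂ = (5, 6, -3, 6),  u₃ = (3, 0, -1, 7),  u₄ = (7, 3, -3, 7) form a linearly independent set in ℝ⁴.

Form the 4×4 matrix with these as columns; its determinant is 117.
A nonzero determinant means the columns are linearly independent.

linearly independent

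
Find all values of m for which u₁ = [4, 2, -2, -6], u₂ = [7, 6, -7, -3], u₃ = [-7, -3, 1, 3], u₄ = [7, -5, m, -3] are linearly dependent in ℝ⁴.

m = 15

Place the vectors as rows of a 4×4 matrix; dependence ⇔ determinant zero.
The determinant works out to 90*m - 1350.
This vanishes exactly when m = 15.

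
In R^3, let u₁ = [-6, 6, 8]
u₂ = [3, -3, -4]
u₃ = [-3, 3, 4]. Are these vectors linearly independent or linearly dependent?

linearly dependent

Form the 3×3 matrix with these as columns; its determinant is 0.
A zero determinant means the columns are linearly dependent.
Indeed u₁ + 2u₂ = 0.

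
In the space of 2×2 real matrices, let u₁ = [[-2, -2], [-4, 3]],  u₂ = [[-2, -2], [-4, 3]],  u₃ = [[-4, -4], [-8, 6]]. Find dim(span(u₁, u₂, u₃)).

Use coordinates relative to {E₁₁, E₁₂, E₂₁, E₂₂}.
Row-reduce the 3×4 matrix with these as rows.
The echelon form has 1 nonzero row, so the rank is 1.

1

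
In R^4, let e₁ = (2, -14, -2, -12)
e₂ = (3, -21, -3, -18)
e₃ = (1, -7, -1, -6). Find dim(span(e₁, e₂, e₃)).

dim = 1

Apply Gaussian elimination to the matrix whose rows are e₁, e₂, e₃.
Reduction leaves 1 leading entry, giving rank 1.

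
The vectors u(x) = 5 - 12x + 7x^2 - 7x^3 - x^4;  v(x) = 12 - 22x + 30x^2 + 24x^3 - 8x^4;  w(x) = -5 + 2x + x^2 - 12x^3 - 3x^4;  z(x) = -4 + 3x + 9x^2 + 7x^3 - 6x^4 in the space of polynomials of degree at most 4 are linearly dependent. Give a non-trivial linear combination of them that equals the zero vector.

2u - v - 2w + 2z = 0

Take coordinates with respect to {1, x, …, x^4}.
Solve the homogeneous system with u, v, w, z as columns by row-reducing the coefficient matrix.
The free variable yields coefficients (2, -1, -2, 2) (any nonzero multiple also works).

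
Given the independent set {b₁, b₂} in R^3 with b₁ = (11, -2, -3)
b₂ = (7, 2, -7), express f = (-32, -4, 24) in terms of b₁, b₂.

Since b₁, b₂ are independent, the coefficients expressing f are uniquely determined by a linear system.
The system has the unique solution (c₁, c₂) = (-1, -3).

f = -b₁ - 3b₂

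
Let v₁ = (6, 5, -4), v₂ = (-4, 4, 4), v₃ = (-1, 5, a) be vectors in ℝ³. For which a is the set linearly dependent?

The vectors are dependent exactly when the determinant of the matrix with rows v₁, v₂, v₃ vanishes.
Cofactor expansion gives det = 44*a - 76.
This vanishes exactly when a = 19/11.

a = 19/11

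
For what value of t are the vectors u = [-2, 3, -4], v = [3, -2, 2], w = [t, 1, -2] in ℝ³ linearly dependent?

t = 1

Dependence holds iff the 3×3 matrix [u v w] is singular.
Expanding, det = 2 - 2*t.
This vanishes exactly when t = 1.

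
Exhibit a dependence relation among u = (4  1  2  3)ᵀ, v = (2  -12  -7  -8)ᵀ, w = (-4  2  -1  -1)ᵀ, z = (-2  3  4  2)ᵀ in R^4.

Write the vectors as columns of a matrix and find a nonzero vector in its null space.
A generator of the null space is (3, 1, 3, 1).

3u + v + 3w + z = 0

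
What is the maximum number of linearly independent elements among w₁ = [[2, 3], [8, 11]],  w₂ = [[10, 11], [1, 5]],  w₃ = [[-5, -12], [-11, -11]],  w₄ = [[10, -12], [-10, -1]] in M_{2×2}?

4

Use coordinates relative to {E₁₁, E₁₂, E₂₁, E₂₂}.
Form the matrix with w₁, w₂, w₃, w₄ as columns and reduce.
Reduction leaves 4 leading entries, giving rank 4.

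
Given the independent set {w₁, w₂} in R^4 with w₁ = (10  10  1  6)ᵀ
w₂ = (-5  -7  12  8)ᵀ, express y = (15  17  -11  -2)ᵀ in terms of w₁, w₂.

Solve the system with w₁, w₂ as columns and y as the right-hand side.
The system has the unique solution (c₁, c₂) = (1, -1).

y = w₁ - w₂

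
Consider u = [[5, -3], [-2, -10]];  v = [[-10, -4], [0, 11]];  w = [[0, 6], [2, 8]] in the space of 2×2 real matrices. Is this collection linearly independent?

Write each element as a coordinate vector in ℝ⁴ using {E₁₁, E₁₂, E₂₁, E₂₂}.
Row-reduce the matrix whose columns are u, v, w.
The reduction yields 3 nonzero rows, so the rank is 3.
Since rank = 3 (the number of vectors), the set is linearly independent.

linearly independent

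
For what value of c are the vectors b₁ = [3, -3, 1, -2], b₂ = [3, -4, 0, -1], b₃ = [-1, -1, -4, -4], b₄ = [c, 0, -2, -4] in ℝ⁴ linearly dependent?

Dependence holds iff the 4×4 matrix [b₁ b₂ b₃ b₄] is singular.
Cofactor expansion gives det = 35*c + 20.
Setting this to zero gives c = -4/7.

c = -4/7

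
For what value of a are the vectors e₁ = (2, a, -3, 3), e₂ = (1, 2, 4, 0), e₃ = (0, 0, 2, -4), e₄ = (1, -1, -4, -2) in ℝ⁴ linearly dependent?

a = 5/6

Dependence holds iff the 4×4 matrix [e₁ e₂ e₃ e₄] is singular.
The determinant works out to 36*a - 30.
Setting this to zero gives a = 5/6.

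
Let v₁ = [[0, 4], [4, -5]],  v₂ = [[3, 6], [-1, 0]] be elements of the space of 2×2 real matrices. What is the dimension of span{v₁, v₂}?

2

Pass to coordinate vectors with respect to the basis {E₁₁, E₁₂, E₂₁, E₂₂}.
Put the 4×2 matrix [v₁|v₂] into echelon form.
The echelon form has 2 nonzero rows, so the rank is 2.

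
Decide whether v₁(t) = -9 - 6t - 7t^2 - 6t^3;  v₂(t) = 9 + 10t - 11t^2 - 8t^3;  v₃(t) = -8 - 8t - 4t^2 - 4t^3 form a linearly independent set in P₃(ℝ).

Take coordinates with respect to the standard basis {1, t, …, t^3}.
Row-reduce the matrix whose columns are v₁, v₂, v₃.
The reduction yields 3 nonzero rows, so the rank is 3.
Since rank = 3 (the number of vectors), the set is linearly independent.

linearly independent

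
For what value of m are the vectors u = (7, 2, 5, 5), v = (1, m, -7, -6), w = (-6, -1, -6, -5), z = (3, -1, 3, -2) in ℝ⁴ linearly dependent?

m = 7/3

Dependence holds iff the 4×4 matrix [u v w z] is singular.
Expanding, det = 54*m - 126.
This vanishes exactly when m = 7/3.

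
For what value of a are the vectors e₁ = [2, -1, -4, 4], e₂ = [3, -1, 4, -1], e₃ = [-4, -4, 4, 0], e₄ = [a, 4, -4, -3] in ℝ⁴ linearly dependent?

The set is linearly dependent precisely when det[e₁; e₂; e₃; e₄] = 0.
Expanding, det = -28*a - 236.
Solving -28*a - 236 = 0 yields a = -59/7.

a = -59/7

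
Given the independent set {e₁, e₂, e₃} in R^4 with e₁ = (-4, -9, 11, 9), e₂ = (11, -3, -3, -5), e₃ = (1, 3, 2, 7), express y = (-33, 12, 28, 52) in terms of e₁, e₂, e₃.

y = e₁ - 3e₂ + 4e₃

Since e₁, e₂, e₃ are independent, the coefficients expressing y are uniquely determined by a linear system.
The system has the unique solution (α₁, α₂, α₃) = (1, -3, 4).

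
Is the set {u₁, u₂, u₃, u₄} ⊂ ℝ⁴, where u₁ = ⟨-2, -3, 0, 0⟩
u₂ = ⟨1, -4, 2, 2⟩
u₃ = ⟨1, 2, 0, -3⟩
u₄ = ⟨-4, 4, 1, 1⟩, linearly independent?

Place the vectors as rows of a 4×4 matrix and reduce to echelon form.
The reduction yields 4 nonzero rows, so the rank is 4.
Since rank = 4 (the number of vectors), the set is linearly independent.

linearly independent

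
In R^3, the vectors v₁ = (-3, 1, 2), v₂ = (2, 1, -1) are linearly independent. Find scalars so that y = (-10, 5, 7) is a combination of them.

Since v₁, v₂ are independent, the coefficients expressing y are uniquely determined by a linear system.
Row-reducing the augmented matrix gives the unique coefficients (α₁, α₂) = (4, 1).

y = 4v₁ + v₂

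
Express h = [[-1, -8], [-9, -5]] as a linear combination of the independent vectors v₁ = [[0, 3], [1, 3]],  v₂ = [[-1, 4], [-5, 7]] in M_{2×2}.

h = -4v₁ + v₂

Identify each element with its coordinate vector in ℝ⁴ via {E₁₁, E₁₂, E₂₁, E₂₂}.
Write h = c₁v₁ + c₂v₂ and equate components.
Back-substitution yields (c₁, c₂) = (-4, 1).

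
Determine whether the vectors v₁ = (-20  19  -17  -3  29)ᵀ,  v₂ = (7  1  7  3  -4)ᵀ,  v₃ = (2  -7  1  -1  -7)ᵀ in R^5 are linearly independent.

Row-reduce the matrix whose columns are v₁, v₂, v₃.
The reduction yields 2 nonzero rows, so the rank is 2.
Since rank 2 < 3, the set is linearly dependent.

linearly dependent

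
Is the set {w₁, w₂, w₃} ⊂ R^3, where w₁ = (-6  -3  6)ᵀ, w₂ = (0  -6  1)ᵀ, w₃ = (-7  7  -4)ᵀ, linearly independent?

Row-reduce the matrix whose columns are w₁, w₂, w₃.
The reduction yields 3 nonzero rows, so the rank is 3.
Since rank = 3 (the number of vectors), the set is linearly independent.

linearly independent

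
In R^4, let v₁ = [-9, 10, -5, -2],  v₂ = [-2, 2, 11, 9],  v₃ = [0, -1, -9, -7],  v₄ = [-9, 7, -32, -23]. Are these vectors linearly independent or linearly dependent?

The matrix [v₁|v₂|v₃|v₄] has determinant 0.
A zero determinant means the columns are linearly dependent.
Indeed v₁ + 3v₃ - v₄ = 0.

linearly dependent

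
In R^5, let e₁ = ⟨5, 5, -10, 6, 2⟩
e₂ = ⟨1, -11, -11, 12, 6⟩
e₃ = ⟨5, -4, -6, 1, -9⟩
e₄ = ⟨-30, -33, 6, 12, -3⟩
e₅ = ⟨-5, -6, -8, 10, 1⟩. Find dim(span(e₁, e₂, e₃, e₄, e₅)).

4

Apply Gaussian elimination to the matrix whose rows are e₁, e₂, e₃, e₄, e₅.
Reduction leaves 4 leading entries, giving rank 4.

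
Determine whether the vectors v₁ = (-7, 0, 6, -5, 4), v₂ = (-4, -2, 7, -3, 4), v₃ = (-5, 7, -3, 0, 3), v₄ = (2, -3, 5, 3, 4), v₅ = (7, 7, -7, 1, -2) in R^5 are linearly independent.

linearly independent

Row-reduce the matrix whose columns are v₁, v₂, v₃, v₄, v₅.
The reduction yields 5 nonzero rows, so the rank is 5.
Since rank = 5 (the number of vectors), the set is linearly independent.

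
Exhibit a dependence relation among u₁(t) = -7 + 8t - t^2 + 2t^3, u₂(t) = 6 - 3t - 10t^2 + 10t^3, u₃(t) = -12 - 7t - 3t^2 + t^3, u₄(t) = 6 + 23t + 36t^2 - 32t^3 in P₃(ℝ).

Take coordinates with respect to {1, t, …, t^3}.
Write the vectors as columns of a matrix and find a nonzero vector in its null space.
The free variable yields coefficients (0, 3, 2, 1) (any nonzero multiple also works).

3u₂ + 2u₃ + u₄ = 0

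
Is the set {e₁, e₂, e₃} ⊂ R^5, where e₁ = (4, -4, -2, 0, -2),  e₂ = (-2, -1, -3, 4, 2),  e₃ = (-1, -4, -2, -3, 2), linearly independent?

Place the vectors as rows of a 3×5 matrix and reduce to echelon form.
The reduction yields 3 nonzero rows, so the rank is 3.
Since rank = 3 (the number of vectors), the set is linearly independent.

linearly independent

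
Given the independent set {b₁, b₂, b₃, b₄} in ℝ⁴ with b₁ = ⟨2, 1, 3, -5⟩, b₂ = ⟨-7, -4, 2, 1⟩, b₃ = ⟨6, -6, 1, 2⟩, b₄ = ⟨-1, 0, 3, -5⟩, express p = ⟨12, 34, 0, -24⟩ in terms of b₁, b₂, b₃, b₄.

p = 4b₁ - 3b₂ - 3b₃ - b₄

Set up the augmented matrix [b₁ | b₂ | b₃ | b₄ | p] and row-reduce.
Back-substitution yields (c₁, …, c₄) = (4, -3, -3, -1).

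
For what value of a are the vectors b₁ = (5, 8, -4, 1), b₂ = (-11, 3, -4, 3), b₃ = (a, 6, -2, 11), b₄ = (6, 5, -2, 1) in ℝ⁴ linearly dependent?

a = 38/3

The vectors are dependent exactly when the determinant of the matrix with rows b₁, b₂, b₃, b₄ vanishes.
The determinant works out to 228 - 18*a.
This vanishes exactly when a = 38/3.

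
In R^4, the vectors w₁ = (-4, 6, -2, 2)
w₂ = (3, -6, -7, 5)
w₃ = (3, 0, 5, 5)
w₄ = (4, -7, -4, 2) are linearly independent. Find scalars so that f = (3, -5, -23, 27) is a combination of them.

Solve the system with w₁, w₂, w₃, w₄ as columns and f as the right-hand side.
The system has the unique solution (c₁, …, c₄) = (2, 4, 1, -1).

f = 2w₁ + 4w₂ + w₃ - w₄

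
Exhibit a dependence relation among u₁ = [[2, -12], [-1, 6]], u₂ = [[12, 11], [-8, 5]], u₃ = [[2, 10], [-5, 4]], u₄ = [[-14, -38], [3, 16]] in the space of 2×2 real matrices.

3u₁ - 2u₂ + 2u₃ - u₄ = 0

Write each element as a vector in ℝ⁴ using {E₁₁, E₁₂, E₂₁, E₂₂}.
Write the vectors as columns of a matrix and find a nonzero vector in its null space.
A generator of the null space is (3, -2, 2, -1).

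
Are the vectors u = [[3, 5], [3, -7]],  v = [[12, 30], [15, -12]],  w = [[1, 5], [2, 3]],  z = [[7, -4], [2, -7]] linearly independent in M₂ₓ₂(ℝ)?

Take coordinates with respect to the standard basis {E₁₁, E₁₂, E₂₁, E₂₂}.
The matrix [u|v|w|z] has determinant 0.
A zero determinant means the columns are linearly dependent.

linearly dependent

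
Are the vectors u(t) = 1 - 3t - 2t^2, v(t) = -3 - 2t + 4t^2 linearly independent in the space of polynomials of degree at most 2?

linearly independent

Write each element as a coordinate vector in ℝ³ using {1, t, t^2}.
Row-reduce the matrix whose columns are u, v.
The reduction yields 2 nonzero rows, so the rank is 2.
Since rank = 2 (the number of vectors), the set is linearly independent.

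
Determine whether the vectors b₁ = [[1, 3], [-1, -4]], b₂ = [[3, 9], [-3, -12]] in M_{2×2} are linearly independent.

Take coordinates with respect to the standard basis {E₁₁, E₁₂, E₂₁, E₂₂}.
One vector is a scalar multiple of another, so the set is dependent.

linearly dependent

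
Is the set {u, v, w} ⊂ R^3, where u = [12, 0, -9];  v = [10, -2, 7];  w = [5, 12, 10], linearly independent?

linearly independent

Row-reduce the matrix whose columns are u, v, w.
The reduction yields 3 nonzero rows, so the rank is 3.
Since rank = 3 (the number of vectors), the set is linearly independent.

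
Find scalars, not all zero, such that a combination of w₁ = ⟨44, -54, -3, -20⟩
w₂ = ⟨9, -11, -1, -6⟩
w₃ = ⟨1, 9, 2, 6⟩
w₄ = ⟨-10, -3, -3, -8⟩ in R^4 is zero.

Set up α₁w₁ + … + α₄w₄ = 0 and solve the homogeneous system.
The free variable yields coefficients (1, -3, 3, 2) (any nonzero multiple also works).

w₁ - 3w₂ + 3w₃ + 2w₄ = 0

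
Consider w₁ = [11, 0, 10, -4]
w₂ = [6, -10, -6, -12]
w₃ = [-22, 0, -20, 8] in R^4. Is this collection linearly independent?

linearly dependent

One vector is a scalar multiple of another, so the set is dependent.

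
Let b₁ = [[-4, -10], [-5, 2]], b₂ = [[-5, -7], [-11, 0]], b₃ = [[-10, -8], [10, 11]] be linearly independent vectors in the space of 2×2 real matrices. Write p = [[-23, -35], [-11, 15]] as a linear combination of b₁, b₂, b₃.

Identify each element with its coordinate vector in ℝ⁴ via {E₁₁, E₁₂, E₂₁, E₂₂}.
Solve the system with b₁, b₂, b₃ as columns and p as the right-hand side.
Row-reducing the augmented matrix gives the unique coefficients (α₁, α₂, α₃) = (2, 1, 1).

p = 2b₁ + b₂ + b₃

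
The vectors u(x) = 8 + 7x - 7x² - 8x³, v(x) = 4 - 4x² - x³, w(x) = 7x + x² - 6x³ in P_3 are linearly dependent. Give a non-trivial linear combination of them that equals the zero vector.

u - 2v - w = 0

Take coordinates with respect to {1, x, …, x³}.
Set up α₁u + … + α₃w = 0 and solve the homogeneous system.
A generator of the null space is (1, -2, -1).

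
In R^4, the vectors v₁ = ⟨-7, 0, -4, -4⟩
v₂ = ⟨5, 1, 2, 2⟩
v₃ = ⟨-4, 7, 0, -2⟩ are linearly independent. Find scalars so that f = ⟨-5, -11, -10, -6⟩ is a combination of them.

f = 4v₁ + 3v₂ - 2v₃

Solve the system with v₁, v₂, v₃ as columns and f as the right-hand side.
The system has the unique solution (a₁, a₂, a₃) = (4, 3, -2).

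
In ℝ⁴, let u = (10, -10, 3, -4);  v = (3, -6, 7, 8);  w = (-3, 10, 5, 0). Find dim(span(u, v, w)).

Apply Gaussian elimination to the matrix whose rows are u, v, w.
There are 3 pivot columns, so rank = 3.

dim = 3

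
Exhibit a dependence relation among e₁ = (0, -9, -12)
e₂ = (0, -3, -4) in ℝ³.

Solve the homogeneous system with e₁, e₂ as columns by row-reducing the coefficient matrix.
One solution (up to scaling) is (1, -3).

e₁ - 3e₂ = 0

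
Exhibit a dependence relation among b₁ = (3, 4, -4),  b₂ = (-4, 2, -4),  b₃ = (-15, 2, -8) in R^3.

b₁ - 3b₂ + b₃ = 0

Write the vectors as columns of a matrix and find a nonzero vector in its null space.
The free variable yields coefficients (1, -3, 1) (any nonzero multiple also works).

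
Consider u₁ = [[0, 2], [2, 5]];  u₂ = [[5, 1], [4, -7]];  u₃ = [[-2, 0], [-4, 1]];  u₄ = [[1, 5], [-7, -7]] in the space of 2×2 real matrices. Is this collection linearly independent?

Take coordinates with respect to the standard basis {E₁₁, E₁₂, E₂₁, E₂₂}.
Row-reduce the matrix whose columns are u₁, u₂, u₃, u₄.
The reduction yields 4 nonzero rows, so the rank is 4.
Since rank = 4 (the number of vectors), the set is linearly independent.

linearly independent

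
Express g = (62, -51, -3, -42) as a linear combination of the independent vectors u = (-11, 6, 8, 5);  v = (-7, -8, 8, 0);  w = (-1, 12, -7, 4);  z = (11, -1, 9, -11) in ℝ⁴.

Set up the augmented matrix [u | v | w | z | g] and row-reduce.
Back-substitution yields (a₁, …, a₄) = (-3, -2, -4, 1).

g = -3u - 2v - 4w + z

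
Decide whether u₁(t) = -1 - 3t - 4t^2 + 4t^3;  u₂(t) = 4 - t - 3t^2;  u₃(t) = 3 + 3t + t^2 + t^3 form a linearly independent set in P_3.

linearly independent

Write each element as a coordinate vector in ℝ⁴ using {1, t, …, t^3}.
Row-reduce the matrix whose columns are u₁, u₂, u₃.
The reduction yields 3 nonzero rows, so the rank is 3.
Since rank = 3 (the number of vectors), the set is linearly independent.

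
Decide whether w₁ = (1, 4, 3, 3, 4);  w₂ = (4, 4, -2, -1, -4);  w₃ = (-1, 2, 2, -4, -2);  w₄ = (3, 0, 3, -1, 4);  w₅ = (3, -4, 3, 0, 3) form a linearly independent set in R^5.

Row-reduce the matrix whose columns are w₁, w₂, w₃, w₄, w₅.
The reduction yields 5 nonzero rows, so the rank is 5.
Since rank = 5 (the number of vectors), the set is linearly independent.

linearly independent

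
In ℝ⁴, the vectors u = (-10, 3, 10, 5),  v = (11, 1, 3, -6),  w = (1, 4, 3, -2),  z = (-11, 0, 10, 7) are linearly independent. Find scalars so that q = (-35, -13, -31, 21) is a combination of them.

Solve the system with u, v, w, z as columns and q as the right-hand side.
The system has the unique solution (a₁, …, a₄) = (1, -4, -3, -2).

q = u - 4v - 3w - 2z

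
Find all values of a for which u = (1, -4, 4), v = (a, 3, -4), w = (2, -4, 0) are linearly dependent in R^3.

Place the vectors as rows of a 3×3 matrix; dependence ⇔ determinant zero.
The determinant works out to -16*a - 8.
This vanishes exactly when a = -1/2.

a = -1/2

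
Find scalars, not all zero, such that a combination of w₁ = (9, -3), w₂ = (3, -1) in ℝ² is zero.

Row-reduce the matrix with w₁, w₂ as columns; the null space gives the coefficients.
The free variable yields coefficients (1, -3) (any nonzero multiple also works).

w₁ - 3w₂ = 0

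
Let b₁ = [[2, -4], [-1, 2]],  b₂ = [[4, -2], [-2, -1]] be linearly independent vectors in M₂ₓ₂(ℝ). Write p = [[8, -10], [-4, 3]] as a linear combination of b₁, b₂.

Work in coordinates with respect to the standard basis {E₁₁, E₁₂, E₂₁, E₂₂}.
Write p = c₁b₁ + c₂b₂ and equate components.
The system has the unique solution (c₁, c₂) = (2, 1).

p = 2b₁ + b₂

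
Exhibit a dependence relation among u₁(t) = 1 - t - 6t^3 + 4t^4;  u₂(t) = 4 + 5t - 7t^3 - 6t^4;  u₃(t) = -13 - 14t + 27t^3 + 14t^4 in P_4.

u₁ + 3u₂ + u₃ = 0

Pass to coordinate vectors relative to the basis {1, t, …, t^4}.
Set up α₁u₁ + … + α₃u₃ = 0 and solve the homogeneous system.
A generator of the null space is (1, 3, 1).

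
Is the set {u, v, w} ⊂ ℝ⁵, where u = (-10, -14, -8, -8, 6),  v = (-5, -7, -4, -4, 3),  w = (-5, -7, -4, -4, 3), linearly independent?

linearly dependent

Row-reduce the matrix whose columns are u, v, w.
The reduction yields 1 nonzero row, so the rank is 1.
Since rank 1 < 3, the set is linearly dependent.
Indeed u - 2v = 0.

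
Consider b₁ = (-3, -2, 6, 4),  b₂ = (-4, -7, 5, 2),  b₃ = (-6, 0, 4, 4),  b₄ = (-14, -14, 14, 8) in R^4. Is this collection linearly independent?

linearly dependent

Place the vectors as rows of a 4×4 matrix and reduce to echelon form.
The reduction yields 3 nonzero rows, so the rank is 3.
Since rank 3 < 4, the set is linearly dependent.
Indeed 2b₂ + b₃ - b₄ = 0.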